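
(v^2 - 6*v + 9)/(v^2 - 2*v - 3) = (v - 3)/(v + 1)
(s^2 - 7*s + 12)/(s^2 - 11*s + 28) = (s - 3)/(s - 7)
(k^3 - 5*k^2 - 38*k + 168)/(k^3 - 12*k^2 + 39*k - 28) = (k + 6)/(k - 1)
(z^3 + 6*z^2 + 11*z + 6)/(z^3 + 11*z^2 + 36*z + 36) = (z + 1)/(z + 6)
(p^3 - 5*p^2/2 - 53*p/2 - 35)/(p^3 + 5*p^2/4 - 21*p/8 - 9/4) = 4*(2*p^2 - 9*p - 35)/(8*p^2 - 6*p - 9)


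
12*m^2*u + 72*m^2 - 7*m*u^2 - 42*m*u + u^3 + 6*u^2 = (-4*m + u)*(-3*m + u)*(u + 6)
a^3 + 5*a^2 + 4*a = a*(a + 1)*(a + 4)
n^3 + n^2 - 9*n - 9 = (n - 3)*(n + 1)*(n + 3)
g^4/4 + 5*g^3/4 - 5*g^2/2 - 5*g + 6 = (g/4 + 1/2)*(g - 2)*(g - 1)*(g + 6)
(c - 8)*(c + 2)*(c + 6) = c^3 - 52*c - 96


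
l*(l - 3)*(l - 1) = l^3 - 4*l^2 + 3*l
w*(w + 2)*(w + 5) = w^3 + 7*w^2 + 10*w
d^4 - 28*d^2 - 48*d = d*(d - 6)*(d + 2)*(d + 4)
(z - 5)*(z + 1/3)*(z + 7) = z^3 + 7*z^2/3 - 103*z/3 - 35/3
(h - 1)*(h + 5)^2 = h^3 + 9*h^2 + 15*h - 25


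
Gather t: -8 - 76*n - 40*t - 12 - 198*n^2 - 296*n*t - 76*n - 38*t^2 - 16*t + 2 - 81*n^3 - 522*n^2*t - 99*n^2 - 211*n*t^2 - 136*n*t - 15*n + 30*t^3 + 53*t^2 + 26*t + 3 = -81*n^3 - 297*n^2 - 167*n + 30*t^3 + t^2*(15 - 211*n) + t*(-522*n^2 - 432*n - 30) - 15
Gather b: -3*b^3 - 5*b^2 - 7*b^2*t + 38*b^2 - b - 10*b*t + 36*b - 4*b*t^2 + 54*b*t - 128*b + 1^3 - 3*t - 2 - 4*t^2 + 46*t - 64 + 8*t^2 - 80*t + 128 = -3*b^3 + b^2*(33 - 7*t) + b*(-4*t^2 + 44*t - 93) + 4*t^2 - 37*t + 63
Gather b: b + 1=b + 1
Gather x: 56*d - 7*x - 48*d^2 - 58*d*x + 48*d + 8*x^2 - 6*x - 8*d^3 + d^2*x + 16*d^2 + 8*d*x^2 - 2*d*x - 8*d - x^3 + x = -8*d^3 - 32*d^2 + 96*d - x^3 + x^2*(8*d + 8) + x*(d^2 - 60*d - 12)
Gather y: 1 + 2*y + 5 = 2*y + 6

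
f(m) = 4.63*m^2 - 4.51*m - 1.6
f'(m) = 9.26*m - 4.51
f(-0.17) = -0.70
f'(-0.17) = -6.08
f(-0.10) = -1.10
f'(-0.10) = -5.44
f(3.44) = 37.68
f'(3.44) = 27.34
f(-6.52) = 224.63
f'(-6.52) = -64.89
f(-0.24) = -0.25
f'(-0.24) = -6.73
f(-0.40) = 0.94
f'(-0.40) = -8.21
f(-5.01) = 137.21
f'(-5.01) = -50.90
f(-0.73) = 4.16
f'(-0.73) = -11.27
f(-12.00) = 719.24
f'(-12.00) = -115.63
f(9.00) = 332.84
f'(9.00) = 78.83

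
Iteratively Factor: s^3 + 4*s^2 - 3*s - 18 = (s - 2)*(s^2 + 6*s + 9) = (s - 2)*(s + 3)*(s + 3)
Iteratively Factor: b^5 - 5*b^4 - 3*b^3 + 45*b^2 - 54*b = (b - 3)*(b^4 - 2*b^3 - 9*b^2 + 18*b) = (b - 3)*(b + 3)*(b^3 - 5*b^2 + 6*b) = (b - 3)*(b - 2)*(b + 3)*(b^2 - 3*b) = b*(b - 3)*(b - 2)*(b + 3)*(b - 3)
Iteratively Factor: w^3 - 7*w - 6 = (w - 3)*(w^2 + 3*w + 2) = (w - 3)*(w + 2)*(w + 1)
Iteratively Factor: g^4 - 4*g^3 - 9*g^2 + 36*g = (g + 3)*(g^3 - 7*g^2 + 12*g) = g*(g + 3)*(g^2 - 7*g + 12) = g*(g - 3)*(g + 3)*(g - 4)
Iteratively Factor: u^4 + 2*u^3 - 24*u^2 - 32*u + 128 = (u + 4)*(u^3 - 2*u^2 - 16*u + 32) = (u - 2)*(u + 4)*(u^2 - 16) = (u - 2)*(u + 4)^2*(u - 4)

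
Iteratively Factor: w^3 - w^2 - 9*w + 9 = (w + 3)*(w^2 - 4*w + 3) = (w - 1)*(w + 3)*(w - 3)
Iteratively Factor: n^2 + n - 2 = (n + 2)*(n - 1)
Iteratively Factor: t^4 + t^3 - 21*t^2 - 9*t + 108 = (t - 3)*(t^3 + 4*t^2 - 9*t - 36) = (t - 3)*(t + 3)*(t^2 + t - 12) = (t - 3)*(t + 3)*(t + 4)*(t - 3)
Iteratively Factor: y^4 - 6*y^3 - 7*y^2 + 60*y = (y + 3)*(y^3 - 9*y^2 + 20*y) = y*(y + 3)*(y^2 - 9*y + 20) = y*(y - 4)*(y + 3)*(y - 5)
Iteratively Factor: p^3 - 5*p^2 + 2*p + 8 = (p - 4)*(p^2 - p - 2) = (p - 4)*(p + 1)*(p - 2)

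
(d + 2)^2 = d^2 + 4*d + 4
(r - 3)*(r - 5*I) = r^2 - 3*r - 5*I*r + 15*I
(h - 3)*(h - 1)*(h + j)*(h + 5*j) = h^4 + 6*h^3*j - 4*h^3 + 5*h^2*j^2 - 24*h^2*j + 3*h^2 - 20*h*j^2 + 18*h*j + 15*j^2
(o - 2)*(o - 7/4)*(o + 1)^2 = o^4 - 7*o^3/4 - 3*o^2 + 13*o/4 + 7/2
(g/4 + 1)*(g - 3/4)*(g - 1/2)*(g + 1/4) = g^4/4 + 3*g^3/4 - 63*g^2/64 + 11*g/128 + 3/32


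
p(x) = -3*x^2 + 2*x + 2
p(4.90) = -60.23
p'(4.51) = -25.06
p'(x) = 2 - 6*x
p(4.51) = -50.00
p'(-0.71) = 6.26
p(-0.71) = -0.93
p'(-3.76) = 24.56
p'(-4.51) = 29.06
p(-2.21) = -17.07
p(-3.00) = -31.00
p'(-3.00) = 20.00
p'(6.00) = -34.00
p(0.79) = 1.71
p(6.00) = -94.00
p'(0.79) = -2.74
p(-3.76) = -47.93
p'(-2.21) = 15.26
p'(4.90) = -27.40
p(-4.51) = -68.04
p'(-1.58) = 11.48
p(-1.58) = -8.65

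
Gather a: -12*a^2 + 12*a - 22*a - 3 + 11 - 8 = -12*a^2 - 10*a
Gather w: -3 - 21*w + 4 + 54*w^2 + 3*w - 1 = 54*w^2 - 18*w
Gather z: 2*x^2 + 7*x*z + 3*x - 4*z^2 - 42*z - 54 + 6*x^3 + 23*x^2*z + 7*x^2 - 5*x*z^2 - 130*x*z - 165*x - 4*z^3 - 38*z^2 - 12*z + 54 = 6*x^3 + 9*x^2 - 162*x - 4*z^3 + z^2*(-5*x - 42) + z*(23*x^2 - 123*x - 54)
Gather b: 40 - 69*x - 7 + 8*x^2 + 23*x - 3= 8*x^2 - 46*x + 30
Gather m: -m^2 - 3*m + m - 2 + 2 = -m^2 - 2*m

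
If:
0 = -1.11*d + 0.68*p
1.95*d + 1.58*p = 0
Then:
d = 0.00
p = 0.00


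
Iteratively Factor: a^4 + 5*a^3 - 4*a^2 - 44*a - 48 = (a + 2)*(a^3 + 3*a^2 - 10*a - 24) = (a + 2)*(a + 4)*(a^2 - a - 6) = (a + 2)^2*(a + 4)*(a - 3)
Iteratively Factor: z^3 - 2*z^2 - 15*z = (z)*(z^2 - 2*z - 15) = z*(z - 5)*(z + 3)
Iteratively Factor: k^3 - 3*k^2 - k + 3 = (k - 3)*(k^2 - 1) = (k - 3)*(k + 1)*(k - 1)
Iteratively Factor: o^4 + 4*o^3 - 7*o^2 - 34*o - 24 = (o + 4)*(o^3 - 7*o - 6) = (o + 1)*(o + 4)*(o^2 - o - 6) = (o + 1)*(o + 2)*(o + 4)*(o - 3)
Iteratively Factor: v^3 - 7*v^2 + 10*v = (v - 5)*(v^2 - 2*v) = (v - 5)*(v - 2)*(v)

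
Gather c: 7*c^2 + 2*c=7*c^2 + 2*c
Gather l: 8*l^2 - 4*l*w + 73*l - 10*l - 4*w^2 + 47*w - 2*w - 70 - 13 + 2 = 8*l^2 + l*(63 - 4*w) - 4*w^2 + 45*w - 81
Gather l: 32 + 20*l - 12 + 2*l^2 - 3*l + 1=2*l^2 + 17*l + 21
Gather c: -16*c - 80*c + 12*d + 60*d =-96*c + 72*d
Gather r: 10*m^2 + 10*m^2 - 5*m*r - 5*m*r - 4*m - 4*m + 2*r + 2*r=20*m^2 - 8*m + r*(4 - 10*m)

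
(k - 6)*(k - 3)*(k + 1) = k^3 - 8*k^2 + 9*k + 18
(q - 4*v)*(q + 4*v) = q^2 - 16*v^2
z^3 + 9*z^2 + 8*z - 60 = (z - 2)*(z + 5)*(z + 6)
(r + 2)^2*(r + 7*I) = r^3 + 4*r^2 + 7*I*r^2 + 4*r + 28*I*r + 28*I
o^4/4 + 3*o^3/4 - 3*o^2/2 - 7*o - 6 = (o/2 + 1)^2*(o - 3)*(o + 2)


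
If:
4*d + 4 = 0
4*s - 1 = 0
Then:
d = -1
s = 1/4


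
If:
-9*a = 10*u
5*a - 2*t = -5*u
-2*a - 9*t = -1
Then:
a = 4/17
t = 1/17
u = -18/85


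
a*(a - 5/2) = a^2 - 5*a/2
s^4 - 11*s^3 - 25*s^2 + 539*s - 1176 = (s - 8)*(s - 7)*(s - 3)*(s + 7)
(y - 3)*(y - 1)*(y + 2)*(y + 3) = y^4 + y^3 - 11*y^2 - 9*y + 18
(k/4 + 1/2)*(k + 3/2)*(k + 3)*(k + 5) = k^4/4 + 23*k^3/8 + 23*k^2/2 + 153*k/8 + 45/4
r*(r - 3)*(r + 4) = r^3 + r^2 - 12*r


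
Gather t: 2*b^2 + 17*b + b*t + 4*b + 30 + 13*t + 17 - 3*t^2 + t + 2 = 2*b^2 + 21*b - 3*t^2 + t*(b + 14) + 49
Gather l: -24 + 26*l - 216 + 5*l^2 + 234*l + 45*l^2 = 50*l^2 + 260*l - 240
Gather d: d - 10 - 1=d - 11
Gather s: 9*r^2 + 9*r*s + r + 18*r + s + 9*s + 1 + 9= 9*r^2 + 19*r + s*(9*r + 10) + 10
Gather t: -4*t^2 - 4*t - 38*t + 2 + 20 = -4*t^2 - 42*t + 22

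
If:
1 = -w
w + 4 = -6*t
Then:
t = -1/2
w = -1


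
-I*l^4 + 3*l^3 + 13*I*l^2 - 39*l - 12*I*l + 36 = (l - 3)*(l + 4)*(l + 3*I)*(-I*l + I)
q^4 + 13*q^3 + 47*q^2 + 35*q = q*(q + 1)*(q + 5)*(q + 7)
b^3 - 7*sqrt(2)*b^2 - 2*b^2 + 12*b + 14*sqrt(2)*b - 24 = (b - 2)*(b - 6*sqrt(2))*(b - sqrt(2))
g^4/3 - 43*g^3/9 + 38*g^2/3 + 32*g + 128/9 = (g/3 + 1/3)*(g - 8)^2*(g + 2/3)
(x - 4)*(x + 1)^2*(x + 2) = x^4 - 11*x^2 - 18*x - 8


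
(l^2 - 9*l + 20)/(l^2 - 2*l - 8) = (l - 5)/(l + 2)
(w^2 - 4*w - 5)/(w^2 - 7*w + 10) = (w + 1)/(w - 2)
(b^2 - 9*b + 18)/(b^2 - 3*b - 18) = (b - 3)/(b + 3)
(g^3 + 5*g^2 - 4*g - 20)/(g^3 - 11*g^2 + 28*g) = (g^3 + 5*g^2 - 4*g - 20)/(g*(g^2 - 11*g + 28))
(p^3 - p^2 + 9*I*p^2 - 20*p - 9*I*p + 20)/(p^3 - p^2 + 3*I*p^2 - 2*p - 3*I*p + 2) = (p^2 + 9*I*p - 20)/(p^2 + 3*I*p - 2)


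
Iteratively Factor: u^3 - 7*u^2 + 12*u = (u)*(u^2 - 7*u + 12) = u*(u - 3)*(u - 4)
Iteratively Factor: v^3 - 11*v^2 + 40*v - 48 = (v - 4)*(v^2 - 7*v + 12) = (v - 4)*(v - 3)*(v - 4)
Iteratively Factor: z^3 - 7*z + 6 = (z - 2)*(z^2 + 2*z - 3) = (z - 2)*(z - 1)*(z + 3)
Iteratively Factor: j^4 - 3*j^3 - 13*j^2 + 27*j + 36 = (j - 3)*(j^3 - 13*j - 12) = (j - 3)*(j + 1)*(j^2 - j - 12) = (j - 4)*(j - 3)*(j + 1)*(j + 3)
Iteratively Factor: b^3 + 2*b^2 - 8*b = (b + 4)*(b^2 - 2*b) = (b - 2)*(b + 4)*(b)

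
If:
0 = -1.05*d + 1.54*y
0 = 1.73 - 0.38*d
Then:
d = 4.55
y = 3.10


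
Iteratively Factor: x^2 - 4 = (x - 2)*(x + 2)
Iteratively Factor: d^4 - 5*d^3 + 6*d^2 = (d - 2)*(d^3 - 3*d^2) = d*(d - 2)*(d^2 - 3*d) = d*(d - 3)*(d - 2)*(d)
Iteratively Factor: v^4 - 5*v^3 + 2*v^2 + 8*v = (v - 2)*(v^3 - 3*v^2 - 4*v) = (v - 2)*(v + 1)*(v^2 - 4*v) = v*(v - 2)*(v + 1)*(v - 4)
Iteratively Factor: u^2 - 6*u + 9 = (u - 3)*(u - 3)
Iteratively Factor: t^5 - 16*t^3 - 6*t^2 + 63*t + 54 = (t + 3)*(t^4 - 3*t^3 - 7*t^2 + 15*t + 18) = (t + 2)*(t + 3)*(t^3 - 5*t^2 + 3*t + 9) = (t - 3)*(t + 2)*(t + 3)*(t^2 - 2*t - 3) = (t - 3)^2*(t + 2)*(t + 3)*(t + 1)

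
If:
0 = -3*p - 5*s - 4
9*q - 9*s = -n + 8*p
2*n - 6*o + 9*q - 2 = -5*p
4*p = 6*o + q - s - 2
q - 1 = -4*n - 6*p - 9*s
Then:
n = 137/75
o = 221/150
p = 32/15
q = -29/75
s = -52/25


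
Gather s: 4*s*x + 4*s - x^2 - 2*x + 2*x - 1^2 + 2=s*(4*x + 4) - x^2 + 1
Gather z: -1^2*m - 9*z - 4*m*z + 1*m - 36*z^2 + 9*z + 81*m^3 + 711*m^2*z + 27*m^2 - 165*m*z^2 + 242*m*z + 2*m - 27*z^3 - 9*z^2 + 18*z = 81*m^3 + 27*m^2 + 2*m - 27*z^3 + z^2*(-165*m - 45) + z*(711*m^2 + 238*m + 18)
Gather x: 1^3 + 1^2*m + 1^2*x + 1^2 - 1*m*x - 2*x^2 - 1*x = -m*x + m - 2*x^2 + 2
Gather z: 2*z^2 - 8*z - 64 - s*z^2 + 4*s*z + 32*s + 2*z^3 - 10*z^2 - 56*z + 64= 32*s + 2*z^3 + z^2*(-s - 8) + z*(4*s - 64)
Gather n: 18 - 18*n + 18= 36 - 18*n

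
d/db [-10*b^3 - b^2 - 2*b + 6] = -30*b^2 - 2*b - 2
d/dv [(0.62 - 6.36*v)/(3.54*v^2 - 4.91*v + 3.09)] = (22.5144*v^2 - 4.3896*v - 16.6082)/(12.5316*v^4 - 34.7628*v^3 + 45.9853*v^2 - 30.3438*v + 9.5481)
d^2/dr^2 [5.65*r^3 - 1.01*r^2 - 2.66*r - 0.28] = 33.9*r - 2.02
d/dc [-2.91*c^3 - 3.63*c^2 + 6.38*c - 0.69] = -8.73*c^2 - 7.26*c + 6.38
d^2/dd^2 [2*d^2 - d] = 4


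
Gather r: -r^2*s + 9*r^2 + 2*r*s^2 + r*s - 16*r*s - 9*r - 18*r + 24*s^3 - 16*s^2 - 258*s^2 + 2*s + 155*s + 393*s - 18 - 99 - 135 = r^2*(9 - s) + r*(2*s^2 - 15*s - 27) + 24*s^3 - 274*s^2 + 550*s - 252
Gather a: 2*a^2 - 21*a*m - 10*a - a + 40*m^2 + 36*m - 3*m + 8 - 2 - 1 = 2*a^2 + a*(-21*m - 11) + 40*m^2 + 33*m + 5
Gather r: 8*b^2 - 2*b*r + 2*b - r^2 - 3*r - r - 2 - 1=8*b^2 + 2*b - r^2 + r*(-2*b - 4) - 3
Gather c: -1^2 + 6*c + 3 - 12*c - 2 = -6*c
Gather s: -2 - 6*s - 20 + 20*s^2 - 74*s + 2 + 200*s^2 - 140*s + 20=220*s^2 - 220*s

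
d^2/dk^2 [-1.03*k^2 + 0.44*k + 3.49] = -2.06000000000000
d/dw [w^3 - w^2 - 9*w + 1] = 3*w^2 - 2*w - 9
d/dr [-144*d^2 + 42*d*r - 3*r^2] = 42*d - 6*r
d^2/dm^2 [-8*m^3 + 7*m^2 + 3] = 14 - 48*m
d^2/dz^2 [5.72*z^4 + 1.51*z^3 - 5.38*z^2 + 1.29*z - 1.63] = 68.64*z^2 + 9.06*z - 10.76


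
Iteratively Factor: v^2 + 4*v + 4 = (v + 2)*(v + 2)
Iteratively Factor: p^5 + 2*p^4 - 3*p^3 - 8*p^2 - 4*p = (p - 2)*(p^4 + 4*p^3 + 5*p^2 + 2*p) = (p - 2)*(p + 1)*(p^3 + 3*p^2 + 2*p) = p*(p - 2)*(p + 1)*(p^2 + 3*p + 2) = p*(p - 2)*(p + 1)^2*(p + 2)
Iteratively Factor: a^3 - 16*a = (a)*(a^2 - 16) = a*(a + 4)*(a - 4)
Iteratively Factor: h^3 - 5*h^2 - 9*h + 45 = (h + 3)*(h^2 - 8*h + 15) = (h - 5)*(h + 3)*(h - 3)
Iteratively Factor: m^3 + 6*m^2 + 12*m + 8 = (m + 2)*(m^2 + 4*m + 4) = (m + 2)^2*(m + 2)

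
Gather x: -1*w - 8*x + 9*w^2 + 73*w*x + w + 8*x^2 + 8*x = 9*w^2 + 73*w*x + 8*x^2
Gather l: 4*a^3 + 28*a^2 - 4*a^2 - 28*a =4*a^3 + 24*a^2 - 28*a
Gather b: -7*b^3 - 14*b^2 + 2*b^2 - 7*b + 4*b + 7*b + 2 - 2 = -7*b^3 - 12*b^2 + 4*b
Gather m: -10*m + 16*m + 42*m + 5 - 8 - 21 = 48*m - 24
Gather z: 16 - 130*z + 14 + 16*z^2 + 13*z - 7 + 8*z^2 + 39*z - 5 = 24*z^2 - 78*z + 18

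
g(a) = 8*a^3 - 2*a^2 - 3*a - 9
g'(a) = 24*a^2 - 4*a - 3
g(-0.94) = -14.59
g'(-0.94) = 21.97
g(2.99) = 178.00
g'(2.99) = 199.60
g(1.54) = 10.85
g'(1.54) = 47.76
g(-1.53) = -37.74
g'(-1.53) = 59.30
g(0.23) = -9.70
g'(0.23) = -2.65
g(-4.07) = -569.27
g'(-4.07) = 410.84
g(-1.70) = -48.98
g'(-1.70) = 73.16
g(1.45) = 6.83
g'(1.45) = 41.66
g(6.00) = 1629.00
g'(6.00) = 837.00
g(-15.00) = -27414.00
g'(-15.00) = 5457.00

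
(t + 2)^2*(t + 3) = t^3 + 7*t^2 + 16*t + 12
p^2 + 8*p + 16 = (p + 4)^2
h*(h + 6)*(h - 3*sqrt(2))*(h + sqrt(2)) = h^4 - 2*sqrt(2)*h^3 + 6*h^3 - 12*sqrt(2)*h^2 - 6*h^2 - 36*h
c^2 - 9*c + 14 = (c - 7)*(c - 2)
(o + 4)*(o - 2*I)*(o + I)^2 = o^4 + 4*o^3 + 3*o^2 + 12*o + 2*I*o + 8*I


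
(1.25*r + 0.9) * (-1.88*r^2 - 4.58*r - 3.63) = -2.35*r^3 - 7.417*r^2 - 8.6595*r - 3.267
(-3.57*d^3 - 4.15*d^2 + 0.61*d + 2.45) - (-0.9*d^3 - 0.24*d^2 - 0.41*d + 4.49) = -2.67*d^3 - 3.91*d^2 + 1.02*d - 2.04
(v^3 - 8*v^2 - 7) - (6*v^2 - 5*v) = v^3 - 14*v^2 + 5*v - 7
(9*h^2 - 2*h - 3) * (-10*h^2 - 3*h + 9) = -90*h^4 - 7*h^3 + 117*h^2 - 9*h - 27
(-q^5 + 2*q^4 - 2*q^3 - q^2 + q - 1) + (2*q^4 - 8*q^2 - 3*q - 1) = -q^5 + 4*q^4 - 2*q^3 - 9*q^2 - 2*q - 2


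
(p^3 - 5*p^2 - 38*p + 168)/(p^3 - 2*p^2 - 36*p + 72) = (p^2 - 11*p + 28)/(p^2 - 8*p + 12)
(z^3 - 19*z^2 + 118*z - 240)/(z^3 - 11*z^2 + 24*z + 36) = (z^2 - 13*z + 40)/(z^2 - 5*z - 6)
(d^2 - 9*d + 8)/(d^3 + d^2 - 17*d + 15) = (d - 8)/(d^2 + 2*d - 15)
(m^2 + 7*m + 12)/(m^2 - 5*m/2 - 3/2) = 2*(m^2 + 7*m + 12)/(2*m^2 - 5*m - 3)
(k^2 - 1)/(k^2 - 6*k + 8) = (k^2 - 1)/(k^2 - 6*k + 8)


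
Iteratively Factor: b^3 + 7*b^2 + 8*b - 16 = (b - 1)*(b^2 + 8*b + 16) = (b - 1)*(b + 4)*(b + 4)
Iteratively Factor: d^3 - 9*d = (d + 3)*(d^2 - 3*d) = d*(d + 3)*(d - 3)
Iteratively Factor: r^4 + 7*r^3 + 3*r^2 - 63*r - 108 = (r + 3)*(r^3 + 4*r^2 - 9*r - 36) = (r - 3)*(r + 3)*(r^2 + 7*r + 12) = (r - 3)*(r + 3)^2*(r + 4)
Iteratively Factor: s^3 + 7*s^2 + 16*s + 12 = (s + 2)*(s^2 + 5*s + 6) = (s + 2)^2*(s + 3)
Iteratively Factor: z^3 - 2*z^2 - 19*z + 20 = (z + 4)*(z^2 - 6*z + 5) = (z - 5)*(z + 4)*(z - 1)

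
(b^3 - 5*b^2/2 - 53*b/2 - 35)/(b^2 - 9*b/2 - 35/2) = b + 2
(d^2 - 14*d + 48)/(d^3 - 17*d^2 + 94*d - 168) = (d - 8)/(d^2 - 11*d + 28)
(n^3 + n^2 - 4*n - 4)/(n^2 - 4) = n + 1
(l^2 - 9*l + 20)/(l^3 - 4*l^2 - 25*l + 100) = 1/(l + 5)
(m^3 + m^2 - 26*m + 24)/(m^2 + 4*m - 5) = (m^2 + 2*m - 24)/(m + 5)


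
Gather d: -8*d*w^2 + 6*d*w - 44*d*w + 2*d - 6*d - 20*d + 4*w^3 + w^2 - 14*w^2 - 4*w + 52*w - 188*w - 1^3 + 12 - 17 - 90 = d*(-8*w^2 - 38*w - 24) + 4*w^3 - 13*w^2 - 140*w - 96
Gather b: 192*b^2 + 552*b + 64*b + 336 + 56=192*b^2 + 616*b + 392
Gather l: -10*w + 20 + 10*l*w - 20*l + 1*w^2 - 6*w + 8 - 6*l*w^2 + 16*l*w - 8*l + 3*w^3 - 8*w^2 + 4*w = l*(-6*w^2 + 26*w - 28) + 3*w^3 - 7*w^2 - 12*w + 28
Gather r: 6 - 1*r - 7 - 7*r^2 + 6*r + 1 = -7*r^2 + 5*r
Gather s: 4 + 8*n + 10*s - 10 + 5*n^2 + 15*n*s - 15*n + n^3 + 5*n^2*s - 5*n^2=n^3 - 7*n + s*(5*n^2 + 15*n + 10) - 6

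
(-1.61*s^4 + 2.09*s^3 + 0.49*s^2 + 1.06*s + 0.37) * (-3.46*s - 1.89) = 5.5706*s^5 - 4.1885*s^4 - 5.6455*s^3 - 4.5937*s^2 - 3.2836*s - 0.6993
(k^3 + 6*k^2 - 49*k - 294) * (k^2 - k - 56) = k^5 + 5*k^4 - 111*k^3 - 581*k^2 + 3038*k + 16464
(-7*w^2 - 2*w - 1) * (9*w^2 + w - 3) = -63*w^4 - 25*w^3 + 10*w^2 + 5*w + 3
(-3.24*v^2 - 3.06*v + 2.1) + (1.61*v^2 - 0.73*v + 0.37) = -1.63*v^2 - 3.79*v + 2.47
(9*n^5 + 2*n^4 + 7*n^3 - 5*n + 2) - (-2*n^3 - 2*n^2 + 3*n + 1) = 9*n^5 + 2*n^4 + 9*n^3 + 2*n^2 - 8*n + 1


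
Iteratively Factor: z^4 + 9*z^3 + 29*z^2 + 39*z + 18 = (z + 3)*(z^3 + 6*z^2 + 11*z + 6) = (z + 1)*(z + 3)*(z^2 + 5*z + 6) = (z + 1)*(z + 3)^2*(z + 2)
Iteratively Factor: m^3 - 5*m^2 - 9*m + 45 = (m - 5)*(m^2 - 9) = (m - 5)*(m - 3)*(m + 3)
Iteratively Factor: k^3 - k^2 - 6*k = (k + 2)*(k^2 - 3*k) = k*(k + 2)*(k - 3)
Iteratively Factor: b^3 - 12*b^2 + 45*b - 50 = (b - 2)*(b^2 - 10*b + 25) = (b - 5)*(b - 2)*(b - 5)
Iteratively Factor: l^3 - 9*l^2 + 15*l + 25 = (l + 1)*(l^2 - 10*l + 25) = (l - 5)*(l + 1)*(l - 5)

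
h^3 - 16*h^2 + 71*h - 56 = (h - 8)*(h - 7)*(h - 1)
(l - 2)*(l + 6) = l^2 + 4*l - 12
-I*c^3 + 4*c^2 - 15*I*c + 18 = (c - 3*I)*(c + 6*I)*(-I*c + 1)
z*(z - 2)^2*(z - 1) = z^4 - 5*z^3 + 8*z^2 - 4*z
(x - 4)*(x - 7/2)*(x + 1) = x^3 - 13*x^2/2 + 13*x/2 + 14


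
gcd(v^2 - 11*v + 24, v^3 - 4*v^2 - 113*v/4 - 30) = v - 8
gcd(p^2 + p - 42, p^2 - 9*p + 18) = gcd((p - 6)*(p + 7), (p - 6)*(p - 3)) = p - 6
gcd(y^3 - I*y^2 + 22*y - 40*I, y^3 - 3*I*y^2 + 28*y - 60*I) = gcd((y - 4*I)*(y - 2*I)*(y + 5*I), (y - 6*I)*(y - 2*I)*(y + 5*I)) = y^2 + 3*I*y + 10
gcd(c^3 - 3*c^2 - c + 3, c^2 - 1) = c^2 - 1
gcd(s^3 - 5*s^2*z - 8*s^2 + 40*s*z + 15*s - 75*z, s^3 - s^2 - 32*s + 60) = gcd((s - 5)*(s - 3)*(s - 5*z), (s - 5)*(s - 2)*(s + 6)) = s - 5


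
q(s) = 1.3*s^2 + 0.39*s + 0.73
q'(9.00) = 23.79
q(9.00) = 109.54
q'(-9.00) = -23.01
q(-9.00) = 102.52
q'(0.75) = 2.34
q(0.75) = 1.75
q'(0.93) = 2.81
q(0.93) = 2.22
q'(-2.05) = -4.94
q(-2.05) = 5.39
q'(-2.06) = -4.97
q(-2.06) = 5.44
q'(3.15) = 8.58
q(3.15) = 14.86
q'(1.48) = 4.24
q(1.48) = 4.15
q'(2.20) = 6.11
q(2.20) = 7.88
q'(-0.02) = 0.34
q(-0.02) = 0.72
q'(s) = 2.6*s + 0.39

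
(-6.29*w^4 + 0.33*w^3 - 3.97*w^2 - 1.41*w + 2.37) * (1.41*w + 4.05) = -8.8689*w^5 - 25.0092*w^4 - 4.2612*w^3 - 18.0666*w^2 - 2.3688*w + 9.5985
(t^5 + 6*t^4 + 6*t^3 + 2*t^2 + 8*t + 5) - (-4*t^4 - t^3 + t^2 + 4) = t^5 + 10*t^4 + 7*t^3 + t^2 + 8*t + 1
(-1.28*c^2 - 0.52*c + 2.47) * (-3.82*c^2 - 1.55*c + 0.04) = 4.8896*c^4 + 3.9704*c^3 - 8.6806*c^2 - 3.8493*c + 0.0988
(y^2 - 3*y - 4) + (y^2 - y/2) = 2*y^2 - 7*y/2 - 4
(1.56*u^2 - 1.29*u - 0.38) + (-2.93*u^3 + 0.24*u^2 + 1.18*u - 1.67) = -2.93*u^3 + 1.8*u^2 - 0.11*u - 2.05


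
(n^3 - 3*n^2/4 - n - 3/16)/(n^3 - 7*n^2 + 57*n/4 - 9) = (8*n^2 + 6*n + 1)/(4*(2*n^2 - 11*n + 12))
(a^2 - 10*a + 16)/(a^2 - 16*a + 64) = (a - 2)/(a - 8)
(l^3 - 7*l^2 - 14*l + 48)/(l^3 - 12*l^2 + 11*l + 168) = (l - 2)/(l - 7)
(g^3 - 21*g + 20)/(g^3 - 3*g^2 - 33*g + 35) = (g - 4)/(g - 7)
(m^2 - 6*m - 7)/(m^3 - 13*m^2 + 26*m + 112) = (m + 1)/(m^2 - 6*m - 16)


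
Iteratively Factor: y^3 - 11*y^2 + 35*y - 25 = (y - 1)*(y^2 - 10*y + 25) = (y - 5)*(y - 1)*(y - 5)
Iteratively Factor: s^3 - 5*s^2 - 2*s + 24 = (s - 3)*(s^2 - 2*s - 8) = (s - 4)*(s - 3)*(s + 2)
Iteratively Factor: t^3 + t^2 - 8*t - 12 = (t + 2)*(t^2 - t - 6) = (t + 2)^2*(t - 3)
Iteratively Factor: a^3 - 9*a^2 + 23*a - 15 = (a - 3)*(a^2 - 6*a + 5) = (a - 5)*(a - 3)*(a - 1)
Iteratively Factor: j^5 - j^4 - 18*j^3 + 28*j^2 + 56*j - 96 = (j + 4)*(j^4 - 5*j^3 + 2*j^2 + 20*j - 24) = (j - 2)*(j + 4)*(j^3 - 3*j^2 - 4*j + 12) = (j - 2)^2*(j + 4)*(j^2 - j - 6) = (j - 3)*(j - 2)^2*(j + 4)*(j + 2)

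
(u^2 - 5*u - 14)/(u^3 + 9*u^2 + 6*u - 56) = (u^2 - 5*u - 14)/(u^3 + 9*u^2 + 6*u - 56)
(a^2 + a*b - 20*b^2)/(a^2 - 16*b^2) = (a + 5*b)/(a + 4*b)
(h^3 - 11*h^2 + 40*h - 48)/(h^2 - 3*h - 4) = (h^2 - 7*h + 12)/(h + 1)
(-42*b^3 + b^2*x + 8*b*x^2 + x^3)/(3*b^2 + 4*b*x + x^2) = (-14*b^2 + 5*b*x + x^2)/(b + x)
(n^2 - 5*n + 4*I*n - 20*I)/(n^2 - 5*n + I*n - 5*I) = (n + 4*I)/(n + I)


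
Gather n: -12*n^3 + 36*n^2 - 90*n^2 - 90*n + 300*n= -12*n^3 - 54*n^2 + 210*n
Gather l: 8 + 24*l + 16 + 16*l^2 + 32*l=16*l^2 + 56*l + 24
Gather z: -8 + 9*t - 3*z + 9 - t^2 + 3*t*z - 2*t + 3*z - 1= -t^2 + 3*t*z + 7*t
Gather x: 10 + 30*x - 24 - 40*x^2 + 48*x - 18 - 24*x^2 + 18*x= -64*x^2 + 96*x - 32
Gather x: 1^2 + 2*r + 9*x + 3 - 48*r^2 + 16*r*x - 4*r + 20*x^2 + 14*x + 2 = -48*r^2 - 2*r + 20*x^2 + x*(16*r + 23) + 6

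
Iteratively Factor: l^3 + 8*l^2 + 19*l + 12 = (l + 1)*(l^2 + 7*l + 12) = (l + 1)*(l + 3)*(l + 4)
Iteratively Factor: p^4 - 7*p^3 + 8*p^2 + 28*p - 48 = (p - 2)*(p^3 - 5*p^2 - 2*p + 24) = (p - 2)*(p + 2)*(p^2 - 7*p + 12) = (p - 3)*(p - 2)*(p + 2)*(p - 4)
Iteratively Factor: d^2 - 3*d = (d - 3)*(d)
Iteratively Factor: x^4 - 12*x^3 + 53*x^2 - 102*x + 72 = (x - 2)*(x^3 - 10*x^2 + 33*x - 36) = (x - 4)*(x - 2)*(x^2 - 6*x + 9) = (x - 4)*(x - 3)*(x - 2)*(x - 3)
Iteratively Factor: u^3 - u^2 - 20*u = (u - 5)*(u^2 + 4*u) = u*(u - 5)*(u + 4)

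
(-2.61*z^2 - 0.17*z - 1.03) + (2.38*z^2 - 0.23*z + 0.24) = -0.23*z^2 - 0.4*z - 0.79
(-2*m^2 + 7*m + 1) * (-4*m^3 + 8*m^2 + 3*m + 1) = 8*m^5 - 44*m^4 + 46*m^3 + 27*m^2 + 10*m + 1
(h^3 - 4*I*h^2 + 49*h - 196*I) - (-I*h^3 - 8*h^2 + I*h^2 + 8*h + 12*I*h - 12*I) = h^3 + I*h^3 + 8*h^2 - 5*I*h^2 + 41*h - 12*I*h - 184*I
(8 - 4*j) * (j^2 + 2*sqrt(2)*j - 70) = -4*j^3 - 8*sqrt(2)*j^2 + 8*j^2 + 16*sqrt(2)*j + 280*j - 560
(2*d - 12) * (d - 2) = 2*d^2 - 16*d + 24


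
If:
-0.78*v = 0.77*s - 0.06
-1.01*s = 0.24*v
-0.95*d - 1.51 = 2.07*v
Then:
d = -1.81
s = -0.02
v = 0.10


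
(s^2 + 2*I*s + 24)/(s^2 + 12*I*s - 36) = (s - 4*I)/(s + 6*I)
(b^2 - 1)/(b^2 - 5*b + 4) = (b + 1)/(b - 4)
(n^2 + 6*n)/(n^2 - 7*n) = (n + 6)/(n - 7)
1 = 1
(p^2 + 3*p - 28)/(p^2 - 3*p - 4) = (p + 7)/(p + 1)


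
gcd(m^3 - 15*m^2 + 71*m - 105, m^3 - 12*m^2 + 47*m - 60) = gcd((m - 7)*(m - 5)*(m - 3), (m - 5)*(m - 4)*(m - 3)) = m^2 - 8*m + 15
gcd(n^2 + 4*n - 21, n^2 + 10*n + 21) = n + 7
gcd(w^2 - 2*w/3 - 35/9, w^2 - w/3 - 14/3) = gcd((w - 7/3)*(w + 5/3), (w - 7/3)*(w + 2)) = w - 7/3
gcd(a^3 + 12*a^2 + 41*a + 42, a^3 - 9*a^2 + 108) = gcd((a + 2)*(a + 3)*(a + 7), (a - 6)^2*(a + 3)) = a + 3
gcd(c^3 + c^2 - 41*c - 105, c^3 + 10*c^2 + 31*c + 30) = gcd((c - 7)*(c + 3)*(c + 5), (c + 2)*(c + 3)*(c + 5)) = c^2 + 8*c + 15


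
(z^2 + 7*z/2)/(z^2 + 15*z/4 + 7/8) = 4*z/(4*z + 1)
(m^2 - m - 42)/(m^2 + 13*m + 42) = (m - 7)/(m + 7)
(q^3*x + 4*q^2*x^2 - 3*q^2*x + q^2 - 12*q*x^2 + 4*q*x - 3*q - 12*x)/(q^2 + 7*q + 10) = (q^3*x + 4*q^2*x^2 - 3*q^2*x + q^2 - 12*q*x^2 + 4*q*x - 3*q - 12*x)/(q^2 + 7*q + 10)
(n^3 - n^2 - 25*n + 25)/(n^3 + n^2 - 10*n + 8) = (n^2 - 25)/(n^2 + 2*n - 8)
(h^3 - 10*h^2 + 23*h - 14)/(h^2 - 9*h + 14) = h - 1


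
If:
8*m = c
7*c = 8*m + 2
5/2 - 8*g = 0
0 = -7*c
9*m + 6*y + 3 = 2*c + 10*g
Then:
No Solution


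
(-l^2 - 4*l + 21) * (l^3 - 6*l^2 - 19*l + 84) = -l^5 + 2*l^4 + 64*l^3 - 134*l^2 - 735*l + 1764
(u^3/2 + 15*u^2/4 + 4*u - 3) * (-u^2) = -u^5/2 - 15*u^4/4 - 4*u^3 + 3*u^2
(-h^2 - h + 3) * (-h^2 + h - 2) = h^4 - 2*h^2 + 5*h - 6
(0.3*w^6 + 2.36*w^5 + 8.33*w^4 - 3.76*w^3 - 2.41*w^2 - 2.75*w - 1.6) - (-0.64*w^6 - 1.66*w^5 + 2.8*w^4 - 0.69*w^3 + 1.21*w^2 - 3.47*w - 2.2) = 0.94*w^6 + 4.02*w^5 + 5.53*w^4 - 3.07*w^3 - 3.62*w^2 + 0.72*w + 0.6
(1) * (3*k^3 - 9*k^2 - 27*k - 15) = 3*k^3 - 9*k^2 - 27*k - 15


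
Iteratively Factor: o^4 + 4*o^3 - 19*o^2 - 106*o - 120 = (o + 2)*(o^3 + 2*o^2 - 23*o - 60) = (o - 5)*(o + 2)*(o^2 + 7*o + 12) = (o - 5)*(o + 2)*(o + 4)*(o + 3)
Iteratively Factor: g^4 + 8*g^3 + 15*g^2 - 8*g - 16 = (g + 1)*(g^3 + 7*g^2 + 8*g - 16) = (g - 1)*(g + 1)*(g^2 + 8*g + 16) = (g - 1)*(g + 1)*(g + 4)*(g + 4)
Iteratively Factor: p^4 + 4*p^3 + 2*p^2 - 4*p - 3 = (p + 3)*(p^3 + p^2 - p - 1) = (p - 1)*(p + 3)*(p^2 + 2*p + 1) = (p - 1)*(p + 1)*(p + 3)*(p + 1)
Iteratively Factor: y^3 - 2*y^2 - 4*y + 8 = (y - 2)*(y^2 - 4) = (y - 2)*(y + 2)*(y - 2)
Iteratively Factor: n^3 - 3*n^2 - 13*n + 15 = (n - 5)*(n^2 + 2*n - 3) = (n - 5)*(n - 1)*(n + 3)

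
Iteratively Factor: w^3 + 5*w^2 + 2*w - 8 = (w + 4)*(w^2 + w - 2) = (w - 1)*(w + 4)*(w + 2)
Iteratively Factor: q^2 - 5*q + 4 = (q - 1)*(q - 4)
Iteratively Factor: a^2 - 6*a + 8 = (a - 2)*(a - 4)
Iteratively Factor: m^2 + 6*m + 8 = (m + 4)*(m + 2)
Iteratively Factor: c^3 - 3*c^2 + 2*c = (c - 1)*(c^2 - 2*c) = c*(c - 1)*(c - 2)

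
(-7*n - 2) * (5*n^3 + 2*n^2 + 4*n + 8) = -35*n^4 - 24*n^3 - 32*n^2 - 64*n - 16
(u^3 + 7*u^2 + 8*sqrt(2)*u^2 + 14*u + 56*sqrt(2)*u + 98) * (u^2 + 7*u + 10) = u^5 + 8*sqrt(2)*u^4 + 14*u^4 + 73*u^3 + 112*sqrt(2)*u^3 + 266*u^2 + 472*sqrt(2)*u^2 + 560*sqrt(2)*u + 826*u + 980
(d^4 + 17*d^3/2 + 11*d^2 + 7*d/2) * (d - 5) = d^5 + 7*d^4/2 - 63*d^3/2 - 103*d^2/2 - 35*d/2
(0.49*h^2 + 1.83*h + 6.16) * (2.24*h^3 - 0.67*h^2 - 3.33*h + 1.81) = 1.0976*h^5 + 3.7709*h^4 + 10.9406*h^3 - 9.3342*h^2 - 17.2005*h + 11.1496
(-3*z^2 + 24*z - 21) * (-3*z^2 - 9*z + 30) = 9*z^4 - 45*z^3 - 243*z^2 + 909*z - 630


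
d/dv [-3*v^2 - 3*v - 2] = -6*v - 3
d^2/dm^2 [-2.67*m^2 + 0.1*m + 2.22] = -5.34000000000000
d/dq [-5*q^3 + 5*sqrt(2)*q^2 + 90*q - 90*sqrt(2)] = -15*q^2 + 10*sqrt(2)*q + 90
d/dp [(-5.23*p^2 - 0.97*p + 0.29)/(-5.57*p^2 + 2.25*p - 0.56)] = (-17.1704*p^2 + 9.0882*p - 0.1093)/(31.0249*p^4 - 25.065*p^3 + 11.3009*p^2 - 2.52*p + 0.3136)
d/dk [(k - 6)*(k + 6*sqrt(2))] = 2*k - 6 + 6*sqrt(2)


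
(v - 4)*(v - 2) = v^2 - 6*v + 8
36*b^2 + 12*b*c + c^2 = (6*b + c)^2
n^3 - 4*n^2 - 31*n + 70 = (n - 7)*(n - 2)*(n + 5)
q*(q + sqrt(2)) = q^2 + sqrt(2)*q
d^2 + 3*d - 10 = (d - 2)*(d + 5)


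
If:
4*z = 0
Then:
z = 0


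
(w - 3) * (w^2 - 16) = w^3 - 3*w^2 - 16*w + 48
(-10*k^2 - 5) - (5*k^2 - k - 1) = -15*k^2 + k - 4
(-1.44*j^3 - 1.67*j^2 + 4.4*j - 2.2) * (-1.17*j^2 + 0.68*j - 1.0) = 1.6848*j^5 + 0.9747*j^4 - 4.8436*j^3 + 7.236*j^2 - 5.896*j + 2.2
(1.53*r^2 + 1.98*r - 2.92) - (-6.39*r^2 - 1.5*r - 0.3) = 7.92*r^2 + 3.48*r - 2.62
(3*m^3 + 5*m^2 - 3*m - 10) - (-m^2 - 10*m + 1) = 3*m^3 + 6*m^2 + 7*m - 11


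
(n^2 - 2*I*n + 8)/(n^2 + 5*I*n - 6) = (n - 4*I)/(n + 3*I)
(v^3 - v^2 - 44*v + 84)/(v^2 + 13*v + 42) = (v^2 - 8*v + 12)/(v + 6)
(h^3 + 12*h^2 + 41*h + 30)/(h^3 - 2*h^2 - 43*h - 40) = (h + 6)/(h - 8)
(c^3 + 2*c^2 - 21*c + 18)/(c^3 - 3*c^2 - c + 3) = (c + 6)/(c + 1)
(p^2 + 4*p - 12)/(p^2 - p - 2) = (p + 6)/(p + 1)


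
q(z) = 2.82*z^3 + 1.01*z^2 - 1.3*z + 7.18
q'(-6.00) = 291.14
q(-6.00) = -557.78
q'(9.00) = 702.14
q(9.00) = 2133.07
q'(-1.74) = 20.80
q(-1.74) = -2.36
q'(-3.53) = 96.99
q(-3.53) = -99.69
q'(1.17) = 12.64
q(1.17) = 11.56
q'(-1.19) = 8.28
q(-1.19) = 5.41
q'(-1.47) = 14.01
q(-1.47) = 2.32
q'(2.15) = 42.15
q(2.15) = 37.08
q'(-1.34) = 11.18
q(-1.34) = 3.95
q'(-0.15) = -1.41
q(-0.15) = 7.39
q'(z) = 8.46*z^2 + 2.02*z - 1.3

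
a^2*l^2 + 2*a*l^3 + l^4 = l^2*(a + l)^2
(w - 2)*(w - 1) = w^2 - 3*w + 2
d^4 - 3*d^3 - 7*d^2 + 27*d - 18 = (d - 3)*(d - 2)*(d - 1)*(d + 3)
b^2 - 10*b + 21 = (b - 7)*(b - 3)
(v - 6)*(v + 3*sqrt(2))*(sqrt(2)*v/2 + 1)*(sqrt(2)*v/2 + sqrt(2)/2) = v^4/2 - 5*v^3/2 + 2*sqrt(2)*v^3 - 10*sqrt(2)*v^2 - 12*sqrt(2)*v - 15*v - 18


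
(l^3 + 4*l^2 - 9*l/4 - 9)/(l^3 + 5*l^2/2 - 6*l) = (l + 3/2)/l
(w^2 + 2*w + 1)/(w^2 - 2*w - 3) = (w + 1)/(w - 3)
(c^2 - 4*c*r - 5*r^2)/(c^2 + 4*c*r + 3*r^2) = (c - 5*r)/(c + 3*r)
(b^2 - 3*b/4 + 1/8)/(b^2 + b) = (8*b^2 - 6*b + 1)/(8*b*(b + 1))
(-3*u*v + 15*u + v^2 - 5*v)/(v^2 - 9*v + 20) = (-3*u + v)/(v - 4)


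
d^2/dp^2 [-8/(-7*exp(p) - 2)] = (392*exp(p) - 112)*exp(p)/(7*exp(p) + 2)^3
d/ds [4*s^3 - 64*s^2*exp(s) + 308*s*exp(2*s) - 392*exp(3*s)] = -64*s^2*exp(s) + 12*s^2 + 616*s*exp(2*s) - 128*s*exp(s) - 1176*exp(3*s) + 308*exp(2*s)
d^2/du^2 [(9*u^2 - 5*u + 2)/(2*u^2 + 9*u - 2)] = 4*(-91*u^3 + 66*u^2 + 24*u + 58)/(8*u^6 + 108*u^5 + 462*u^4 + 513*u^3 - 462*u^2 + 108*u - 8)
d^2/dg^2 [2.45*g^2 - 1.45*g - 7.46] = 4.90000000000000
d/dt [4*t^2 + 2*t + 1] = 8*t + 2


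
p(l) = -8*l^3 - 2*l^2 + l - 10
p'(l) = -24*l^2 - 4*l + 1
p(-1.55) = 13.44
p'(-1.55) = -50.46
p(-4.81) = 829.19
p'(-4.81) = -535.03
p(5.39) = -1315.44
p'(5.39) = -717.81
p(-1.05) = -3.99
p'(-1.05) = -21.26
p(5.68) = -1534.85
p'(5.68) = -796.02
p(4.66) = -858.33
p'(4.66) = -538.81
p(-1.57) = 14.46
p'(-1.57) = -51.88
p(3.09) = -262.04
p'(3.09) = -240.51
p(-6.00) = 1640.00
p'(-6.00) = -839.00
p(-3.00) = 185.00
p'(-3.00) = -203.00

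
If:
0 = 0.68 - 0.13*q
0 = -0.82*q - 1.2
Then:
No Solution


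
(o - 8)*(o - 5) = o^2 - 13*o + 40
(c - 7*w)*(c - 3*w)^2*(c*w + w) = c^4*w - 13*c^3*w^2 + c^3*w + 51*c^2*w^3 - 13*c^2*w^2 - 63*c*w^4 + 51*c*w^3 - 63*w^4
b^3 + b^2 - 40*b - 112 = (b - 7)*(b + 4)^2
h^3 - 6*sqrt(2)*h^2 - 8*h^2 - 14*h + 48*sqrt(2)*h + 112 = (h - 8)*(h - 7*sqrt(2))*(h + sqrt(2))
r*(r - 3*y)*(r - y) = r^3 - 4*r^2*y + 3*r*y^2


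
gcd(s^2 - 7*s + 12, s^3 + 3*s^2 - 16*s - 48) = s - 4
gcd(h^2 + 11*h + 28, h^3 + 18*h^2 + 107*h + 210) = h + 7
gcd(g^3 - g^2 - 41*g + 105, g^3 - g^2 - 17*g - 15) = g - 5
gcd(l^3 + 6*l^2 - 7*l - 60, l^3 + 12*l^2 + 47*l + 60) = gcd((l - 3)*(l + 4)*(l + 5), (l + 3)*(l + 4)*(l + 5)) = l^2 + 9*l + 20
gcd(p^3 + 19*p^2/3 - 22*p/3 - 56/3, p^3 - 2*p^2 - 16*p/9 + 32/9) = p^2 - 2*p/3 - 8/3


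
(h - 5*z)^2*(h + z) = h^3 - 9*h^2*z + 15*h*z^2 + 25*z^3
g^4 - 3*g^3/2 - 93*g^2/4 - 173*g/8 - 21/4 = (g - 6)*(g + 1/2)^2*(g + 7/2)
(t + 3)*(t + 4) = t^2 + 7*t + 12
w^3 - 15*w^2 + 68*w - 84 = (w - 7)*(w - 6)*(w - 2)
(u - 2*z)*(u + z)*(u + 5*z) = u^3 + 4*u^2*z - 7*u*z^2 - 10*z^3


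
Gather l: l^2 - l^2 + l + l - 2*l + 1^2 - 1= 0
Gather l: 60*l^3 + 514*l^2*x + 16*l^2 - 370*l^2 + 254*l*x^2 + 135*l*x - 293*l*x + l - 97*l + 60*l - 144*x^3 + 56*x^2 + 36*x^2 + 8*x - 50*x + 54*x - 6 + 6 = 60*l^3 + l^2*(514*x - 354) + l*(254*x^2 - 158*x - 36) - 144*x^3 + 92*x^2 + 12*x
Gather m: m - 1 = m - 1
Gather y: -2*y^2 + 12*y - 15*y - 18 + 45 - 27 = -2*y^2 - 3*y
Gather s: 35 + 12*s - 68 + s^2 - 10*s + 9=s^2 + 2*s - 24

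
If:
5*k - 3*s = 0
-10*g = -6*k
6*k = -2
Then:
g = -1/5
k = -1/3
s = -5/9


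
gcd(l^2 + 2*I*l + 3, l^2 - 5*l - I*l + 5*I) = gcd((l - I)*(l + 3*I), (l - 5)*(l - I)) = l - I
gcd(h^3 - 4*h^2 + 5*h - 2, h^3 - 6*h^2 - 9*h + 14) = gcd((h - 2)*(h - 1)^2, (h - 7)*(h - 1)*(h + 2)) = h - 1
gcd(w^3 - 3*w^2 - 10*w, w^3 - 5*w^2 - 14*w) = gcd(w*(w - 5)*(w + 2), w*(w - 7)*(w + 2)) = w^2 + 2*w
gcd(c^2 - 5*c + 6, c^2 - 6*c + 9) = c - 3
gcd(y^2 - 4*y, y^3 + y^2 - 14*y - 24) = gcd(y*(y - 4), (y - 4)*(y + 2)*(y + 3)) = y - 4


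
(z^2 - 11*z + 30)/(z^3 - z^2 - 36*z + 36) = (z - 5)/(z^2 + 5*z - 6)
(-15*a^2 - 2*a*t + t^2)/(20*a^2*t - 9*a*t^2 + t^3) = (3*a + t)/(t*(-4*a + t))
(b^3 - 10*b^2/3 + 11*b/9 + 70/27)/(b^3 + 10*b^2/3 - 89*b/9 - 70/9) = (b - 5/3)/(b + 5)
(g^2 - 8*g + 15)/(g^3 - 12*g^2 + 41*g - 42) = (g - 5)/(g^2 - 9*g + 14)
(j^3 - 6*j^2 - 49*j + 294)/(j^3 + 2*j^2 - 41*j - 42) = (j - 7)/(j + 1)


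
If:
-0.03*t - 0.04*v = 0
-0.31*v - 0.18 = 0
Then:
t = 0.77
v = -0.58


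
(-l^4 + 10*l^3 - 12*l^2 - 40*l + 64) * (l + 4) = -l^5 + 6*l^4 + 28*l^3 - 88*l^2 - 96*l + 256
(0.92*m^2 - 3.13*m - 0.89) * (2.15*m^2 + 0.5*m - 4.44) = 1.978*m^4 - 6.2695*m^3 - 7.5633*m^2 + 13.4522*m + 3.9516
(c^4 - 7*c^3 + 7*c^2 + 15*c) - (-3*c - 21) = c^4 - 7*c^3 + 7*c^2 + 18*c + 21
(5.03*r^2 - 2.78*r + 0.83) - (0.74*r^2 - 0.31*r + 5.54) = 4.29*r^2 - 2.47*r - 4.71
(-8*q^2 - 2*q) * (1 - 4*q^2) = 32*q^4 + 8*q^3 - 8*q^2 - 2*q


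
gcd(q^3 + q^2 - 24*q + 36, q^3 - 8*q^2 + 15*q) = q - 3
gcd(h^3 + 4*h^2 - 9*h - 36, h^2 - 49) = 1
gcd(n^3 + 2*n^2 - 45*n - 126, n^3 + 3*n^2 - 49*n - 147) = n^2 - 4*n - 21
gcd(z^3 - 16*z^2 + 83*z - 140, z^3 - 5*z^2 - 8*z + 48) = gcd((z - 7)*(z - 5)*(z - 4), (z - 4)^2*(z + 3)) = z - 4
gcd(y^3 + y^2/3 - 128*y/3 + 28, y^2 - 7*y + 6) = y - 6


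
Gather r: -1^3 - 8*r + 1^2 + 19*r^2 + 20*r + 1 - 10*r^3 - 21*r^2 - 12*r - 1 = -10*r^3 - 2*r^2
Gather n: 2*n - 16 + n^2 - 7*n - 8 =n^2 - 5*n - 24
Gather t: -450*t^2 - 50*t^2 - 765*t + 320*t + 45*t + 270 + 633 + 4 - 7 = -500*t^2 - 400*t + 900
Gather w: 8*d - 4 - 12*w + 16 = 8*d - 12*w + 12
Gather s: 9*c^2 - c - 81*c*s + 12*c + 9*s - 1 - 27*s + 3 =9*c^2 + 11*c + s*(-81*c - 18) + 2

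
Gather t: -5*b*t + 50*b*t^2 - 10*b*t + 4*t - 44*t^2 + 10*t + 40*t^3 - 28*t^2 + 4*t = 40*t^3 + t^2*(50*b - 72) + t*(18 - 15*b)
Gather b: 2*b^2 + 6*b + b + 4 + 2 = 2*b^2 + 7*b + 6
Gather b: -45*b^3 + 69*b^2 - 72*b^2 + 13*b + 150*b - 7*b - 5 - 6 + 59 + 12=-45*b^3 - 3*b^2 + 156*b + 60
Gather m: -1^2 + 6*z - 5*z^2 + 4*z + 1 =-5*z^2 + 10*z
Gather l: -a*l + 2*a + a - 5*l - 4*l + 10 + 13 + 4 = 3*a + l*(-a - 9) + 27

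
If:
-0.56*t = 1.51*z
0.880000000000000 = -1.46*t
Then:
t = -0.60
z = 0.22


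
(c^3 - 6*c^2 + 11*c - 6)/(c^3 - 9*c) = (c^2 - 3*c + 2)/(c*(c + 3))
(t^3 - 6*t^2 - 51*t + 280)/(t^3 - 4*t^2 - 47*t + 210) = (t - 8)/(t - 6)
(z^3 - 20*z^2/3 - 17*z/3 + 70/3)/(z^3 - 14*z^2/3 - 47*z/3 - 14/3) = (3*z - 5)/(3*z + 1)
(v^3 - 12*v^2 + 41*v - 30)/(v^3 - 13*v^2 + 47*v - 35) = (v - 6)/(v - 7)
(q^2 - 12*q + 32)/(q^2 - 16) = (q - 8)/(q + 4)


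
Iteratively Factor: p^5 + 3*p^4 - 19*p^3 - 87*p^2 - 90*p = (p - 5)*(p^4 + 8*p^3 + 21*p^2 + 18*p) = (p - 5)*(p + 2)*(p^3 + 6*p^2 + 9*p) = (p - 5)*(p + 2)*(p + 3)*(p^2 + 3*p) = (p - 5)*(p + 2)*(p + 3)^2*(p)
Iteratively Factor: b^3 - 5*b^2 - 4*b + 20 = (b - 2)*(b^2 - 3*b - 10) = (b - 2)*(b + 2)*(b - 5)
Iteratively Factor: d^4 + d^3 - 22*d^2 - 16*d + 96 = (d - 4)*(d^3 + 5*d^2 - 2*d - 24) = (d - 4)*(d + 3)*(d^2 + 2*d - 8) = (d - 4)*(d - 2)*(d + 3)*(d + 4)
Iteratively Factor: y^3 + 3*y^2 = (y)*(y^2 + 3*y) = y*(y + 3)*(y)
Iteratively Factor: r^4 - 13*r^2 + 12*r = (r - 3)*(r^3 + 3*r^2 - 4*r) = (r - 3)*(r - 1)*(r^2 + 4*r) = r*(r - 3)*(r - 1)*(r + 4)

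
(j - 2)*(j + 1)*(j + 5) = j^3 + 4*j^2 - 7*j - 10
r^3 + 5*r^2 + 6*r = r*(r + 2)*(r + 3)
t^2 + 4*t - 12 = (t - 2)*(t + 6)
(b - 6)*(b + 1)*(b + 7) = b^3 + 2*b^2 - 41*b - 42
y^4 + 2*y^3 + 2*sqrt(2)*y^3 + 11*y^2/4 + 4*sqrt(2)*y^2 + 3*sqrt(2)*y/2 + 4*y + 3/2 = (y + 1/2)*(y + 3/2)*(y + sqrt(2))^2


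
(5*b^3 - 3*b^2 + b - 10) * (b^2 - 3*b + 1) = 5*b^5 - 18*b^4 + 15*b^3 - 16*b^2 + 31*b - 10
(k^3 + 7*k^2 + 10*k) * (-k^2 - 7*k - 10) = -k^5 - 14*k^4 - 69*k^3 - 140*k^2 - 100*k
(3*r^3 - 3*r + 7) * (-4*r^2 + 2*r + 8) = -12*r^5 + 6*r^4 + 36*r^3 - 34*r^2 - 10*r + 56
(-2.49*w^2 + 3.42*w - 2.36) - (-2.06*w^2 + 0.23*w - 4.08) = -0.43*w^2 + 3.19*w + 1.72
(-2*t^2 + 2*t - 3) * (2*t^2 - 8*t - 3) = -4*t^4 + 20*t^3 - 16*t^2 + 18*t + 9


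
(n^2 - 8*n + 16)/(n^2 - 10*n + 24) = (n - 4)/(n - 6)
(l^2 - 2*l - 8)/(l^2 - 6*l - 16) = (l - 4)/(l - 8)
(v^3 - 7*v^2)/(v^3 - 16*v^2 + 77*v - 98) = v^2/(v^2 - 9*v + 14)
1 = 1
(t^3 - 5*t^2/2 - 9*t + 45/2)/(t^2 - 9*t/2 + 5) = (t^2 - 9)/(t - 2)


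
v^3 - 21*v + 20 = (v - 4)*(v - 1)*(v + 5)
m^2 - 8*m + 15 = (m - 5)*(m - 3)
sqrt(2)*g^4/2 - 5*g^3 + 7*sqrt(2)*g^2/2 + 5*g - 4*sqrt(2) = (g - 1)*(g - 4*sqrt(2))*(g - sqrt(2))*(sqrt(2)*g/2 + sqrt(2)/2)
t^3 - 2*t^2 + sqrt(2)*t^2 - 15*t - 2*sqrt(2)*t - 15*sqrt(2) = (t - 5)*(t + 3)*(t + sqrt(2))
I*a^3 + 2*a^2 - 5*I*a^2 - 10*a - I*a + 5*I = (a - 5)*(a - I)*(I*a + 1)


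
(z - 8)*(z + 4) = z^2 - 4*z - 32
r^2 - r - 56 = (r - 8)*(r + 7)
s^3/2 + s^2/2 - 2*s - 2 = (s/2 + 1)*(s - 2)*(s + 1)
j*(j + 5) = j^2 + 5*j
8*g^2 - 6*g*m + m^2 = (-4*g + m)*(-2*g + m)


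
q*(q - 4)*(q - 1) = q^3 - 5*q^2 + 4*q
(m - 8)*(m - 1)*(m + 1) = m^3 - 8*m^2 - m + 8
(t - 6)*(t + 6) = t^2 - 36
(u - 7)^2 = u^2 - 14*u + 49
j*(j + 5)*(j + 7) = j^3 + 12*j^2 + 35*j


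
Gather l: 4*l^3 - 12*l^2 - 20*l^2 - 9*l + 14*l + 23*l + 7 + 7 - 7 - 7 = 4*l^3 - 32*l^2 + 28*l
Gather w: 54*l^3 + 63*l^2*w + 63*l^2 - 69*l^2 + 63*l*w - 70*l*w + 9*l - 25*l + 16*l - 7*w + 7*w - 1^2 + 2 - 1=54*l^3 - 6*l^2 + w*(63*l^2 - 7*l)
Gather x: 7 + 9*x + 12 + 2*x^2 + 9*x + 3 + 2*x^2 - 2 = 4*x^2 + 18*x + 20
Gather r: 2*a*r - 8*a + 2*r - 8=-8*a + r*(2*a + 2) - 8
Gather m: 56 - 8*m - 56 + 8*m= 0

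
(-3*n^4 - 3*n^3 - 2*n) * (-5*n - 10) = 15*n^5 + 45*n^4 + 30*n^3 + 10*n^2 + 20*n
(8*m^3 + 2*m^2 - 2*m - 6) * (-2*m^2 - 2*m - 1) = -16*m^5 - 20*m^4 - 8*m^3 + 14*m^2 + 14*m + 6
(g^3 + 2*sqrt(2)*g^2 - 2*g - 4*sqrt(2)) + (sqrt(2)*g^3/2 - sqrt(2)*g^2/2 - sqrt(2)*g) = sqrt(2)*g^3/2 + g^3 + 3*sqrt(2)*g^2/2 - 2*g - sqrt(2)*g - 4*sqrt(2)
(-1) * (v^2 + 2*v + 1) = -v^2 - 2*v - 1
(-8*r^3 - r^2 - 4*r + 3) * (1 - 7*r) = 56*r^4 - r^3 + 27*r^2 - 25*r + 3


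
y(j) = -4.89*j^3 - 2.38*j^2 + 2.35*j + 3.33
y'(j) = -14.67*j^2 - 4.76*j + 2.35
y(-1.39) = 8.60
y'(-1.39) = -19.38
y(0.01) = 3.35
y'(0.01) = 2.30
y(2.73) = -107.49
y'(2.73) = -119.98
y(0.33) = 3.67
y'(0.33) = -0.82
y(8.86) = -3563.70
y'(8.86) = -1191.41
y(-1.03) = 3.73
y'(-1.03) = -8.31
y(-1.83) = 21.03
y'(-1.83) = -38.07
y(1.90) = -34.34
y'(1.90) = -59.65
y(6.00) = -1124.49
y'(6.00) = -554.33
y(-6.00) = 959.79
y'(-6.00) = -497.21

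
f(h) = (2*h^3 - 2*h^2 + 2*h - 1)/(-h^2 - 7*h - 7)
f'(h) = (2*h + 7)*(2*h^3 - 2*h^2 + 2*h - 1)/(-h^2 - 7*h - 7)^2 + (6*h^2 - 4*h + 2)/(-h^2 - 7*h - 7) = (-2*h^4 - 28*h^3 - 26*h^2 + 26*h - 21)/(h^4 + 14*h^3 + 63*h^2 + 98*h + 49)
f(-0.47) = 0.66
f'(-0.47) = -2.34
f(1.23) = -0.13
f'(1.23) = -0.29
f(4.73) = -2.81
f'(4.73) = -1.14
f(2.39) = -0.67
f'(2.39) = -0.64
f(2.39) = -0.67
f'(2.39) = -0.64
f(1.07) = -0.08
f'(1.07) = -0.24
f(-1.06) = 11.01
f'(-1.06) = -94.84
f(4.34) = -2.37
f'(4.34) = -1.07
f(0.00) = 0.14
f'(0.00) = -0.43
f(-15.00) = 56.94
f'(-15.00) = -0.81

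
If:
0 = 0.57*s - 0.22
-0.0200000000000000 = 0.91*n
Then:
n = -0.02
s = 0.39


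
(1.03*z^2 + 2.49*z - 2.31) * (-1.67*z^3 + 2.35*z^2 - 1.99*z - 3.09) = -1.7201*z^5 - 1.7378*z^4 + 7.6595*z^3 - 13.5663*z^2 - 3.0972*z + 7.1379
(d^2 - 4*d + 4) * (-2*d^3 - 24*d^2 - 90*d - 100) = -2*d^5 - 16*d^4 - 2*d^3 + 164*d^2 + 40*d - 400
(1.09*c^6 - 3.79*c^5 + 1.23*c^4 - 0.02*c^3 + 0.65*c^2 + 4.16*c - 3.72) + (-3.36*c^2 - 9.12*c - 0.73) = 1.09*c^6 - 3.79*c^5 + 1.23*c^4 - 0.02*c^3 - 2.71*c^2 - 4.96*c - 4.45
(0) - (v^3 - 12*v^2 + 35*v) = -v^3 + 12*v^2 - 35*v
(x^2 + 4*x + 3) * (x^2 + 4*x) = x^4 + 8*x^3 + 19*x^2 + 12*x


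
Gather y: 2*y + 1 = 2*y + 1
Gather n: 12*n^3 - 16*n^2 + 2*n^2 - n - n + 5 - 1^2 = 12*n^3 - 14*n^2 - 2*n + 4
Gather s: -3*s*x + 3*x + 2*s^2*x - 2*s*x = 2*s^2*x - 5*s*x + 3*x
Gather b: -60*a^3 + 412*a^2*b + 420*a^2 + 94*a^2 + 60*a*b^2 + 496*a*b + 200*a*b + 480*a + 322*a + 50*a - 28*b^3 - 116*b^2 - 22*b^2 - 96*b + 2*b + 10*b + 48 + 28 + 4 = -60*a^3 + 514*a^2 + 852*a - 28*b^3 + b^2*(60*a - 138) + b*(412*a^2 + 696*a - 84) + 80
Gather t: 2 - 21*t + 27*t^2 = 27*t^2 - 21*t + 2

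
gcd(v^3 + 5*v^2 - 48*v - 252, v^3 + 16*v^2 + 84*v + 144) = v^2 + 12*v + 36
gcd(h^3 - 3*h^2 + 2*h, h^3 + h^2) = h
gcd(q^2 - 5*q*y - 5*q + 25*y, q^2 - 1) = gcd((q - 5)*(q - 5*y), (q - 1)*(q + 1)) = 1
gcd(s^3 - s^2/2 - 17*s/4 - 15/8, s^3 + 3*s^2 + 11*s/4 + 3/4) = s^2 + 2*s + 3/4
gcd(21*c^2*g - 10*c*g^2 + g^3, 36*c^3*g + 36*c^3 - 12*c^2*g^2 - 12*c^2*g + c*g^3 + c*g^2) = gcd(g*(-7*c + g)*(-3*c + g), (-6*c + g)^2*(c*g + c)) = 1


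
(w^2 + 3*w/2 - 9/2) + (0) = w^2 + 3*w/2 - 9/2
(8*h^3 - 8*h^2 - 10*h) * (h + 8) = 8*h^4 + 56*h^3 - 74*h^2 - 80*h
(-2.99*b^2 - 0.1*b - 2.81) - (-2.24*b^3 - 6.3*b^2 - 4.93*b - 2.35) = 2.24*b^3 + 3.31*b^2 + 4.83*b - 0.46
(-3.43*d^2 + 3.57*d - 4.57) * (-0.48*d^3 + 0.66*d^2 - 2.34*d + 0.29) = 1.6464*d^5 - 3.9774*d^4 + 12.576*d^3 - 12.3647*d^2 + 11.7291*d - 1.3253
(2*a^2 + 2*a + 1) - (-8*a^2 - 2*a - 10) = 10*a^2 + 4*a + 11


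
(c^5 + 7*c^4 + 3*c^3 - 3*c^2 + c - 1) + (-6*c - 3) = c^5 + 7*c^4 + 3*c^3 - 3*c^2 - 5*c - 4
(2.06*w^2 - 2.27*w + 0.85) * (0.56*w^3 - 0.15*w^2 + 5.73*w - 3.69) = 1.1536*w^5 - 1.5802*w^4 + 12.6203*w^3 - 20.736*w^2 + 13.2468*w - 3.1365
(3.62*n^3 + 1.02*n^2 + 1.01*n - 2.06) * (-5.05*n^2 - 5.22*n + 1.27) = -18.281*n^5 - 24.0474*n^4 - 5.8275*n^3 + 6.4262*n^2 + 12.0359*n - 2.6162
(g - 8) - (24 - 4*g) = 5*g - 32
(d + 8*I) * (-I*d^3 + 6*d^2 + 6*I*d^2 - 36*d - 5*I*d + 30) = -I*d^4 + 14*d^3 + 6*I*d^3 - 84*d^2 + 43*I*d^2 + 70*d - 288*I*d + 240*I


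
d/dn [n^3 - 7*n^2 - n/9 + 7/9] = 3*n^2 - 14*n - 1/9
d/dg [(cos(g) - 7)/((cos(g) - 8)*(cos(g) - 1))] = (cos(g)^2 - 14*cos(g) + 55)*sin(g)/((cos(g) - 8)^2*(cos(g) - 1)^2)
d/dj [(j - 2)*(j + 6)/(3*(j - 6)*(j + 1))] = (-3*j^2 + 4*j - 28)/(j^4 - 10*j^3 + 13*j^2 + 60*j + 36)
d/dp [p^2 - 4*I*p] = 2*p - 4*I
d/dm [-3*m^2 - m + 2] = -6*m - 1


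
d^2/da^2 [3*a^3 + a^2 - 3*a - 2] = 18*a + 2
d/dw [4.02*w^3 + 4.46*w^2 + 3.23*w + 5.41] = 12.06*w^2 + 8.92*w + 3.23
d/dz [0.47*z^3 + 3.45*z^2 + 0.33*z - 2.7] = 1.41*z^2 + 6.9*z + 0.33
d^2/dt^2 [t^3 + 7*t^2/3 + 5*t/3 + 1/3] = 6*t + 14/3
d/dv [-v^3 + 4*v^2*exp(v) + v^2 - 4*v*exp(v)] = 4*v^2*exp(v) - 3*v^2 + 4*v*exp(v) + 2*v - 4*exp(v)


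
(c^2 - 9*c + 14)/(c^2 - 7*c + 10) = (c - 7)/(c - 5)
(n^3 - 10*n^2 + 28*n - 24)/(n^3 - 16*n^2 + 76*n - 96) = (n - 2)/(n - 8)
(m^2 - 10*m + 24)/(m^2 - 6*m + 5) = (m^2 - 10*m + 24)/(m^2 - 6*m + 5)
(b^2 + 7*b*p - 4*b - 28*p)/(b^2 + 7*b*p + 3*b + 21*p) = (b - 4)/(b + 3)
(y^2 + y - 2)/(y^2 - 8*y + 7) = (y + 2)/(y - 7)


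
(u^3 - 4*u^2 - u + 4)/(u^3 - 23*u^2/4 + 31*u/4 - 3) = 4*(u + 1)/(4*u - 3)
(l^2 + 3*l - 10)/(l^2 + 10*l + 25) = (l - 2)/(l + 5)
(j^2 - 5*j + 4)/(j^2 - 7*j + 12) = (j - 1)/(j - 3)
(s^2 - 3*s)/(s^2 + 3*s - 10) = s*(s - 3)/(s^2 + 3*s - 10)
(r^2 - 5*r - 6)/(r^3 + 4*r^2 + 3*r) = (r - 6)/(r*(r + 3))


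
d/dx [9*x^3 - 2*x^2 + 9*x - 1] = 27*x^2 - 4*x + 9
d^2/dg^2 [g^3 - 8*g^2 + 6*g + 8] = 6*g - 16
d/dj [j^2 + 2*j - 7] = 2*j + 2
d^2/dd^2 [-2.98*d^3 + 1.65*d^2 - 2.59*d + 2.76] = 3.3 - 17.88*d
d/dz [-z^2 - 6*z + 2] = -2*z - 6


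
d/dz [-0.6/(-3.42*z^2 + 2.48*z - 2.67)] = (1.488 - 4.104*z)/(3.42*z^2 - 2.48*z + 2.67)^2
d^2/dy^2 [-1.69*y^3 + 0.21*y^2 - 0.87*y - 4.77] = 0.42 - 10.14*y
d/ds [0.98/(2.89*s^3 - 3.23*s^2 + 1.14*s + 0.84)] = (-8.4966*s^2 + 6.3308*s - 1.1172)/(2.89*s^3 - 3.23*s^2 + 1.14*s + 0.84)^2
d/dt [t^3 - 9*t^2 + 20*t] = 3*t^2 - 18*t + 20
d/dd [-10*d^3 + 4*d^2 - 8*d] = -30*d^2 + 8*d - 8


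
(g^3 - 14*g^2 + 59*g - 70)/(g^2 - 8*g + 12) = (g^2 - 12*g + 35)/(g - 6)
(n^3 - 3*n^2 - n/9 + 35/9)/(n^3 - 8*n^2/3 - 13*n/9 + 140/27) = 3*(n + 1)/(3*n + 4)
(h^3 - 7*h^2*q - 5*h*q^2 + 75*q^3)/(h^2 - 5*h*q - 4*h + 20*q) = (h^2 - 2*h*q - 15*q^2)/(h - 4)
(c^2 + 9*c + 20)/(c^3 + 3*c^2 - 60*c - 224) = (c + 5)/(c^2 - c - 56)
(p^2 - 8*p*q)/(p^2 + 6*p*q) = (p - 8*q)/(p + 6*q)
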